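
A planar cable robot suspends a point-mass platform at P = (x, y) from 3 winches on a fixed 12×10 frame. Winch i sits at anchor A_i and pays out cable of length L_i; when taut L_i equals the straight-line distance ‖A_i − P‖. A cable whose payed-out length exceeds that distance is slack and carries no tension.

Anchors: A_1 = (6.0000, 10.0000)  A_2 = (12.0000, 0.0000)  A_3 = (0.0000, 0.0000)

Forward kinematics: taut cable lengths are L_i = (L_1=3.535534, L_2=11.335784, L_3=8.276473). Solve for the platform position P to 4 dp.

(3.5000, 7.5000)

expand ‖A_i−P‖²=L_i² and subtract eq 1 (q_i ≔ ‖A_i‖²−L_i²)
q_1 = 36.0000+100.0000−12.5000 = 123.5000
eq1−eq2 → [-12.0000  20.0000]·P = 108.0000
eq1−eq3 → [12.0000  20.0000]·P = 192.0000
2×2 solve → P = (3.5000, 7.5000)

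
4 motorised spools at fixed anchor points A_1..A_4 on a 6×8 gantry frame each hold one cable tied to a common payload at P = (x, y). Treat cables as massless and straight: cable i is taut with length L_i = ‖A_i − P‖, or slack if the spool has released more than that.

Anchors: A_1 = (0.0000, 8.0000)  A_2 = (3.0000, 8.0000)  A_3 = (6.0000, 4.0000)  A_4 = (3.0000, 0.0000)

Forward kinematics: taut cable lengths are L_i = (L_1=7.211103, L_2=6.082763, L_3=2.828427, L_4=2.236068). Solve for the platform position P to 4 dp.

(4.0000, 2.0000)

expand ‖A_i−P‖²=L_i² and subtract eq 1 (k_i ≔ ‖A_i‖²−L_i²)
k_1 = 0.0000+64.0000−52.0000 = 12.0000
eq1−eq2 → [-6.0000  0.0000]·P = -24.0000
eq1−eq3 → [-12.0000  8.0000]·P = -32.0000
eq1−eq4 → [-6.0000  16.0000]·P = 8.0000
2×2 solve → P = (4.0000, 2.0000)
check cable 4: ‖A_4−P‖² = 5.0000 ≈ L_4² = 5.0000 ✓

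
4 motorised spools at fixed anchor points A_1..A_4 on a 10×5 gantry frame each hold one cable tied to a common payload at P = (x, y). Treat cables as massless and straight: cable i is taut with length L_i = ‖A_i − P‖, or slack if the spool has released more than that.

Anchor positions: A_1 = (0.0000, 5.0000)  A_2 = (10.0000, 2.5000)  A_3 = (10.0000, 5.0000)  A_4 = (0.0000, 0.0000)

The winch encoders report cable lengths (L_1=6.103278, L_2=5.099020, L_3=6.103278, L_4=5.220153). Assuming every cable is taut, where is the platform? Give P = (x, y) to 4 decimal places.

circle eqns → linear via eq_j − eq_1; set q_j = A_j·A_j − L_j²
q_1 = 0.0000+25.0000−37.2500 = -12.2500
-20.0000·x + 5.0000·y = q_1−q_2 = -92.5000
-20.0000·x + 0.0000·y = q_1−q_3 = -100.0000
0.0000·x + 10.0000·y = q_1−q_4 = 15.0000
solve first two rows → x=5.0000, y=1.5000
check cable 4: ‖A_4−P‖² = 27.2500 ≈ L_4² = 27.2500 ✓

(5.0000, 1.5000)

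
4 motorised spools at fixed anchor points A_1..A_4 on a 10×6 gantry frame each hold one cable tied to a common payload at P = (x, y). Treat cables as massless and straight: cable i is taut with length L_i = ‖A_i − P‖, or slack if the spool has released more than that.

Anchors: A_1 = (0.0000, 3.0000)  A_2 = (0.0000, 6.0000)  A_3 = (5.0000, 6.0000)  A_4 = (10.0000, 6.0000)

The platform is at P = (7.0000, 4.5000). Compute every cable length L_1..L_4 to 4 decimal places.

cable 1: Δx=-7.0000, Δy=-1.5000; L_1 = √(Δx²+Δy²) = 7.1589
cable 2: Δx=-7.0000, Δy=1.5000; L_2 = √(Δx²+Δy²) = 7.1589
cable 3: Δx=-2.0000, Δy=1.5000; L_3 = √(Δx²+Δy²) = 2.5000
cable 4: Δx=3.0000, Δy=1.5000; L_4 = √(Δx²+Δy²) = 3.3541

(7.1589, 7.1589, 2.5000, 3.3541)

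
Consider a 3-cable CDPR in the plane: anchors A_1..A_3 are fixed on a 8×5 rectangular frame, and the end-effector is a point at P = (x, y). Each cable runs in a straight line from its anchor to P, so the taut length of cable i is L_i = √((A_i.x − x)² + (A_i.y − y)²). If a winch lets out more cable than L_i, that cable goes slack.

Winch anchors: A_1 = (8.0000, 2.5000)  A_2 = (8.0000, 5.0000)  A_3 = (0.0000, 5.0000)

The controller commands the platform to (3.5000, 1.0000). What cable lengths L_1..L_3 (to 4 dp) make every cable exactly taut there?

(4.7434, 6.0208, 5.3151)

L_1 = √((8.0000−3.5000)² + (2.5000−1.0000)²) = 4.7434
L_2 = √((8.0000−3.5000)² + (5.0000−1.0000)²) = 6.0208
L_3 = √((0.0000−3.5000)² + (5.0000−1.0000)²) = 5.3151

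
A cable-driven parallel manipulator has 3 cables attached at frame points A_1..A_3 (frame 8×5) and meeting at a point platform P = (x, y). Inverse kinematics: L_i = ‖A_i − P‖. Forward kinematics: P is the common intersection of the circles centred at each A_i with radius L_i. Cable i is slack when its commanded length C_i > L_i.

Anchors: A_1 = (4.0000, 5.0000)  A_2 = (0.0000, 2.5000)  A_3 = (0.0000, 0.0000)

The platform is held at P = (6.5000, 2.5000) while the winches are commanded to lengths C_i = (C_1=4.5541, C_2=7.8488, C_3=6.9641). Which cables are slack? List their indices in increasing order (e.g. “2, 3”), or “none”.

1, 2

cable 1: √((-2.5000)²+(2.5000)²)=3.5355, C_1=4.5541: slack
cable 2: √((-6.5000)²+(0.0000)²)=6.5000, C_2=7.8488: slack
cable 3: √((-6.5000)²+(-2.5000)²)=6.9642, C_3=6.9641: taut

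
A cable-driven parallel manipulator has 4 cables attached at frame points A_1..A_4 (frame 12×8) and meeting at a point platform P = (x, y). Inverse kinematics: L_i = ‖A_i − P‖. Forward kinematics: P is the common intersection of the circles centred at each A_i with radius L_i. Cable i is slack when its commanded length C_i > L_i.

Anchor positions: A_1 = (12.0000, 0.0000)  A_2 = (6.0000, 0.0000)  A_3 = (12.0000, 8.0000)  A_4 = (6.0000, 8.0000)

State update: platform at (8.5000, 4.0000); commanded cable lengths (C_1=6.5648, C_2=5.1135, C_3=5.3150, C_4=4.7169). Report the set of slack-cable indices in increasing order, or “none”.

1, 2

i=1: geometric 5.3151 vs commanded 6.5648 ⇒ slack
i=2: geometric 4.7170 vs commanded 5.1135 ⇒ slack
i=3: geometric 5.3151 vs commanded 5.3150 ⇒ taut
i=4: geometric 4.7170 vs commanded 4.7169 ⇒ taut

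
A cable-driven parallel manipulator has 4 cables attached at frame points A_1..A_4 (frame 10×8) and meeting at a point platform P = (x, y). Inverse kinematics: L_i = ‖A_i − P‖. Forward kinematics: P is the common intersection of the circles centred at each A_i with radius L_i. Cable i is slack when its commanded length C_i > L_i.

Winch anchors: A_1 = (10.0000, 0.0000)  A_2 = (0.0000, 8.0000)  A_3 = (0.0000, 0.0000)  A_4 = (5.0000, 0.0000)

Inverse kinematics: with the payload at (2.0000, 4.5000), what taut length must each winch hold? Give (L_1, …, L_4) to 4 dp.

cable 1: Δx=8.0000, Δy=-4.5000; L_1 = √(Δx²+Δy²) = 9.1788
cable 2: Δx=-2.0000, Δy=3.5000; L_2 = √(Δx²+Δy²) = 4.0311
cable 3: Δx=-2.0000, Δy=-4.5000; L_3 = √(Δx²+Δy²) = 4.9244
cable 4: Δx=3.0000, Δy=-4.5000; L_4 = √(Δx²+Δy²) = 5.4083

(9.1788, 4.0311, 4.9244, 5.4083)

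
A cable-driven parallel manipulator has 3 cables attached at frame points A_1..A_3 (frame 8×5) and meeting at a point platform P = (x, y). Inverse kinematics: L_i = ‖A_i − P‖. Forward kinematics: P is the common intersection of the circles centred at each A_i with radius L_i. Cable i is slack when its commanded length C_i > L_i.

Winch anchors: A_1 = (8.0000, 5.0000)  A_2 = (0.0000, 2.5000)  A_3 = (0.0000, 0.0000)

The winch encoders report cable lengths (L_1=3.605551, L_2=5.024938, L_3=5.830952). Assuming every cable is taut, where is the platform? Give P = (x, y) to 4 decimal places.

(5.0000, 3.0000)

expand ‖A_i−P‖²=L_i² and subtract eq 1 (q_i ≔ ‖A_i‖²−L_i²)
q_1 = 64.0000+25.0000−13.0000 = 76.0000
eq1−eq2 → [16.0000  5.0000]·P = 95.0000
eq1−eq3 → [16.0000  10.0000]·P = 110.0000
2×2 solve → P = (5.0000, 3.0000)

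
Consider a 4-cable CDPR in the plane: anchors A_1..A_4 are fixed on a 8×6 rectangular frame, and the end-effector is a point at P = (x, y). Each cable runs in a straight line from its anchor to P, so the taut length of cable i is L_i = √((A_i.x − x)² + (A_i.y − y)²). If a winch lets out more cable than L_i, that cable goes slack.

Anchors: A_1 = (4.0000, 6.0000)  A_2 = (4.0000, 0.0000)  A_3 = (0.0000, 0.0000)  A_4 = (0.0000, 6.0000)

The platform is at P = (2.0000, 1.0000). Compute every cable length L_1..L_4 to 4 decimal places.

(5.3852, 2.2361, 2.2361, 5.3852)

L_1 = √((4.0000−2.0000)² + (6.0000−1.0000)²) = 5.3852
L_2 = √((4.0000−2.0000)² + (0.0000−1.0000)²) = 2.2361
L_3 = √((0.0000−2.0000)² + (0.0000−1.0000)²) = 2.2361
L_4 = √((0.0000−2.0000)² + (6.0000−1.0000)²) = 5.3852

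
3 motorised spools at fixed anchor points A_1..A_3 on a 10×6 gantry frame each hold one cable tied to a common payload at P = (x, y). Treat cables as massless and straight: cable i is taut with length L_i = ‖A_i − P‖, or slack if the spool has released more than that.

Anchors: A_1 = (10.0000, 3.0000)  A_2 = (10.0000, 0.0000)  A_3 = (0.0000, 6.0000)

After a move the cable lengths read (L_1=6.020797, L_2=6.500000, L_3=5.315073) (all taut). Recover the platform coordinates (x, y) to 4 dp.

expand ‖A_i−P‖²=L_i² and subtract eq 1 (c_i ≔ ‖A_i‖²−L_i²)
c_1 = 100.0000+9.0000−36.2500 = 72.7500
eq1−eq2 → [0.0000  6.0000]·P = 15.0000
eq1−eq3 → [20.0000  -6.0000]·P = 65.0000
2×2 solve → P = (4.0000, 2.5000)

(4.0000, 2.5000)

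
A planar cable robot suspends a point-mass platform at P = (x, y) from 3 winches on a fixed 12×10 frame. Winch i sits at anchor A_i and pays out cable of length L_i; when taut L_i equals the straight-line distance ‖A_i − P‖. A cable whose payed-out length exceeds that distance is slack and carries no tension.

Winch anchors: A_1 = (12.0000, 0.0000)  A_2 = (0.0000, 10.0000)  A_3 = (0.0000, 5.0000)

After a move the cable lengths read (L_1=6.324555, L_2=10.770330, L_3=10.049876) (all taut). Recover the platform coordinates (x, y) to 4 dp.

(10.0000, 6.0000)

circle eqns → linear via eq_j − eq_1; set k_j = A_j·A_j − L_j²
k_1 = 144.0000+0.0000−40.0000 = 104.0000
24.0000·x − 20.0000·y = k_1−k_2 = 120.0000
24.0000·x − 10.0000·y = k_1−k_3 = 180.0000
solve first two rows → x=10.0000, y=6.0000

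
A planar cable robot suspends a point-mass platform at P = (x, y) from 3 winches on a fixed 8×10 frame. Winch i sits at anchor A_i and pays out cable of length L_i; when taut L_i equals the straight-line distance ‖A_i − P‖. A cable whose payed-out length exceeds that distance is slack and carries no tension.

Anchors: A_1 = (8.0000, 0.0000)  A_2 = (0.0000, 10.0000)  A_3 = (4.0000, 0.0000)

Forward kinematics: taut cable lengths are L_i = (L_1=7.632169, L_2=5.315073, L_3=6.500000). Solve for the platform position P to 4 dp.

(4.0000, 6.5000)

each cable: (A_i−P)·(A_i−P) = L_i²; let c_i = ‖A_i‖²−L_i²
c_1 = 64.0000+0.0000−58.2500 = 5.7500
row 1: 16.0000x − 20.0000y = -66.0000  (c_2=71.7500)
row 2: 8.0000x + 0.0000y = 32.0000  (c_3=-26.2500)
Cramer on rows 1–2 → x = 4.0000, y = 6.5000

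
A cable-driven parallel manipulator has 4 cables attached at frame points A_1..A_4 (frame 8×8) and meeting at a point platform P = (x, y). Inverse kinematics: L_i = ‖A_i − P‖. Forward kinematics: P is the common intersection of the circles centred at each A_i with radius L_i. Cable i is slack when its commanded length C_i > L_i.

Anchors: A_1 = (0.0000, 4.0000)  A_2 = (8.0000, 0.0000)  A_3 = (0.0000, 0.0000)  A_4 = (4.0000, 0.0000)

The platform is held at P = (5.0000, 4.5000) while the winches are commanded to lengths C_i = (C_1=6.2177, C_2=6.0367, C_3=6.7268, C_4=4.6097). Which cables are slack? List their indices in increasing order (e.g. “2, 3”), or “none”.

cable 1: L_1 = ‖A_1−P‖ = 5.0249;  C_1 = 6.2177 → slack
cable 2: L_2 = ‖A_2−P‖ = 5.4083;  C_2 = 6.0367 → slack
cable 3: L_3 = ‖A_3−P‖ = 6.7268;  C_3 = 6.7268 → taut
cable 4: L_4 = ‖A_4−P‖ = 4.6098;  C_4 = 4.6097 → taut

1, 2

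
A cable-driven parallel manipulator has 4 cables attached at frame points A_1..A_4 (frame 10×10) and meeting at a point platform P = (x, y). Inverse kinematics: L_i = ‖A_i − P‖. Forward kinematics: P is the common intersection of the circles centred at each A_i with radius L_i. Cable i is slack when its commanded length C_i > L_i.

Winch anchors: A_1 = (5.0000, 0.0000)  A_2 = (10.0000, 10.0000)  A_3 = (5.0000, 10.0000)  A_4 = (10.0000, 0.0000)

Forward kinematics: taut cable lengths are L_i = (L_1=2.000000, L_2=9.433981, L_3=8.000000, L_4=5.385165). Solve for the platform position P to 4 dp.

(5.0000, 2.0000)

each cable: (A_i−P)·(A_i−P) = L_i²; let q_i = ‖A_i‖²−L_i²
q_1 = 25.0000+0.0000−4.0000 = 21.0000
row 1: -10.0000x − 20.0000y = -90.0000  (q_2=111.0000)
row 2: 0.0000x − 20.0000y = -40.0000  (q_3=61.0000)
row 3: -10.0000x + 0.0000y = -50.0000  (q_4=71.0000)
Cramer on rows 1–2 → x = 5.0000, y = 2.0000
check cable 4: ‖A_4−P‖² = 29.0000 ≈ L_4² = 29.0000 ✓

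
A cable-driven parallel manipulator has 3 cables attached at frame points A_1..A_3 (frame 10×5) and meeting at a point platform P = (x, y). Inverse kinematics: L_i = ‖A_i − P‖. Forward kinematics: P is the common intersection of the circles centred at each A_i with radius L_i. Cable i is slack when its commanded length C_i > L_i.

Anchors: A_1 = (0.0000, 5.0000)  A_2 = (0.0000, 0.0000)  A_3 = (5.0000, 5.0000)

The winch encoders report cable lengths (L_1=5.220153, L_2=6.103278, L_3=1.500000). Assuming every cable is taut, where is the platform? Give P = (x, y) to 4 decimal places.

(5.0000, 3.5000)

expand ‖A_i−P‖²=L_i² and subtract eq 1 (k_i ≔ ‖A_i‖²−L_i²)
k_1 = 0.0000+25.0000−27.2500 = -2.2500
eq1−eq2 → [0.0000  10.0000]·P = 35.0000
eq1−eq3 → [-10.0000  0.0000]·P = -50.0000
2×2 solve → P = (5.0000, 3.5000)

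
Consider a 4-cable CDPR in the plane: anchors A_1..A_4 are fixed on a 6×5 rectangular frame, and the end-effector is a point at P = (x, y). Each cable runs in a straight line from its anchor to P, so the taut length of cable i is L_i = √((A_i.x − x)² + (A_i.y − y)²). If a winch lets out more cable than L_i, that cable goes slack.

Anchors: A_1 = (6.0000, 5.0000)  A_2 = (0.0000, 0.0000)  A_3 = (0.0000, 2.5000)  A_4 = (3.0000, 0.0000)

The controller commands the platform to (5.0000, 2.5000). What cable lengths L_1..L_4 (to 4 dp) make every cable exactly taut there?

L_1 = √((6.0000−5.0000)² + (5.0000−2.5000)²) = 2.6926
L_2 = √((0.0000−5.0000)² + (0.0000−2.5000)²) = 5.5902
L_3 = √((0.0000−5.0000)² + (2.5000−2.5000)²) = 5.0000
L_4 = √((3.0000−5.0000)² + (0.0000−2.5000)²) = 3.2016

(2.6926, 5.5902, 5.0000, 3.2016)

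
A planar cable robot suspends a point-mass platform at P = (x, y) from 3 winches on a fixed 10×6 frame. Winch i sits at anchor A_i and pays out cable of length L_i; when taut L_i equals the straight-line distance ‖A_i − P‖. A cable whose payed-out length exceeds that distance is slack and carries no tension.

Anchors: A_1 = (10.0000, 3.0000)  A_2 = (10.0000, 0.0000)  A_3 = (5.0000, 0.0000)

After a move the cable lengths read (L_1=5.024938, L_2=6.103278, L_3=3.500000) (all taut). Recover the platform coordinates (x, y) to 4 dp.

each cable: (A_i−P)·(A_i−P) = L_i²; let q_i = ‖A_i‖²−L_i²
q_1 = 100.0000+9.0000−25.2500 = 83.7500
row 1: 0.0000x + 6.0000y = 21.0000  (q_2=62.7500)
row 2: 10.0000x + 6.0000y = 71.0000  (q_3=12.7500)
Cramer on rows 1–2 → x = 5.0000, y = 3.5000

(5.0000, 3.5000)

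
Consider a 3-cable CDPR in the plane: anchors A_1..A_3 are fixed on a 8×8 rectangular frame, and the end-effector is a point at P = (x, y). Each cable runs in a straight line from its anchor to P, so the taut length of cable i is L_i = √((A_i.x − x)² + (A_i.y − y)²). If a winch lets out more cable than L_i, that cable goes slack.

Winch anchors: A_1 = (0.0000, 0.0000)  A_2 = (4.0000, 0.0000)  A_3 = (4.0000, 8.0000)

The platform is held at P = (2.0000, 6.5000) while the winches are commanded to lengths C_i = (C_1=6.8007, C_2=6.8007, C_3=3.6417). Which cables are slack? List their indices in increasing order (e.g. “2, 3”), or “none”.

i=1: geometric 6.8007 vs commanded 6.8007 ⇒ taut
i=2: geometric 6.8007 vs commanded 6.8007 ⇒ taut
i=3: geometric 2.5000 vs commanded 3.6417 ⇒ slack

3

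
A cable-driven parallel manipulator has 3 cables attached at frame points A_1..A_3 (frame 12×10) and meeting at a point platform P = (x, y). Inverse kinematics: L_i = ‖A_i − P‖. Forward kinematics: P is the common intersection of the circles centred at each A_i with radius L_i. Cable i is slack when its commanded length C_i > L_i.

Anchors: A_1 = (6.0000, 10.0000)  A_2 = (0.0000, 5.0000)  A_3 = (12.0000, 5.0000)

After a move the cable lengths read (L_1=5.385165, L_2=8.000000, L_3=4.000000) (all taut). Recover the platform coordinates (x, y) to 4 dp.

(8.0000, 5.0000)

expand ‖A_i−P‖²=L_i² and subtract eq 1 (k_i ≔ ‖A_i‖²−L_i²)
k_1 = 36.0000+100.0000−29.0000 = 107.0000
eq1−eq2 → [12.0000  10.0000]·P = 146.0000
eq1−eq3 → [-12.0000  10.0000]·P = -46.0000
2×2 solve → P = (8.0000, 5.0000)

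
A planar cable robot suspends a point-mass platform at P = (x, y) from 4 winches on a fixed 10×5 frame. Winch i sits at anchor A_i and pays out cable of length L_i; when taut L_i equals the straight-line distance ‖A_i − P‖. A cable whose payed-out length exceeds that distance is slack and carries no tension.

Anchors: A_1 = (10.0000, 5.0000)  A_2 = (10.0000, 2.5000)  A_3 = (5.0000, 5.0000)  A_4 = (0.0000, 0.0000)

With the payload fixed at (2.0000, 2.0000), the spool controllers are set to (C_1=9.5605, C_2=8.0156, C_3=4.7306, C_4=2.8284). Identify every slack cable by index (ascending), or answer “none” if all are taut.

i=1: geometric 8.5440 vs commanded 9.5605 ⇒ slack
i=2: geometric 8.0156 vs commanded 8.0156 ⇒ taut
i=3: geometric 4.2426 vs commanded 4.7306 ⇒ slack
i=4: geometric 2.8284 vs commanded 2.8284 ⇒ taut

1, 3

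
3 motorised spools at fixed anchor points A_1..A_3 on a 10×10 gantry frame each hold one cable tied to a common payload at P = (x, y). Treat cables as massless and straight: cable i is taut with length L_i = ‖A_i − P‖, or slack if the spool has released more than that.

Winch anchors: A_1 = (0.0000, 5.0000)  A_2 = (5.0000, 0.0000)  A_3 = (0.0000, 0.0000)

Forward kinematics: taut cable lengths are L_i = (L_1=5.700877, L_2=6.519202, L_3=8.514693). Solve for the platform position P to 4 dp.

(5.5000, 6.5000)

circle eqns → linear via eq_j − eq_1; set c_j = A_j·A_j − L_j²
c_1 = 0.0000+25.0000−32.5000 = -7.5000
-10.0000·x + 10.0000·y = c_1−c_2 = 10.0000
0.0000·x + 10.0000·y = c_1−c_3 = 65.0000
solve first two rows → x=5.5000, y=6.5000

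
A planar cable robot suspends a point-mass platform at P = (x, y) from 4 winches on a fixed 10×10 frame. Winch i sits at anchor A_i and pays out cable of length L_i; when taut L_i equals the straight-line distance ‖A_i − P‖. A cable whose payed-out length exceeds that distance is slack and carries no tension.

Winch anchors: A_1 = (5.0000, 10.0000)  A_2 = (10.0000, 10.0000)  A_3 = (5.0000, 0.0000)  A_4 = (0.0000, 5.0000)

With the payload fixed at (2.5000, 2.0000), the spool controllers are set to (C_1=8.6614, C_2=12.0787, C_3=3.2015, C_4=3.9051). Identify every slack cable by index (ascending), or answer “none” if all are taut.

cable 1: L_1 = ‖A_1−P‖ = 8.3815;  C_1 = 8.6614 → slack
cable 2: L_2 = ‖A_2−P‖ = 10.9659;  C_2 = 12.0787 → slack
cable 3: L_3 = ‖A_3−P‖ = 3.2016;  C_3 = 3.2015 → taut
cable 4: L_4 = ‖A_4−P‖ = 3.9051;  C_4 = 3.9051 → taut

1, 2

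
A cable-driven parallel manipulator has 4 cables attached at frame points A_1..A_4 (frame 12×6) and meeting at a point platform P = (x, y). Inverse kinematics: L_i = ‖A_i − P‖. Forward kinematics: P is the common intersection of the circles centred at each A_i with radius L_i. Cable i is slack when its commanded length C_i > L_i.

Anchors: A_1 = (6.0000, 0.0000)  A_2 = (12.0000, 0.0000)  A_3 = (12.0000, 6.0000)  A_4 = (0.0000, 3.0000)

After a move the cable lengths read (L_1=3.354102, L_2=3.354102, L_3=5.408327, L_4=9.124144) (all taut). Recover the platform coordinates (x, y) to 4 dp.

(9.0000, 1.5000)

each cable: (A_i−P)·(A_i−P) = L_i²; let c_i = ‖A_i‖²−L_i²
c_1 = 36.0000+0.0000−11.2500 = 24.7500
row 1: -12.0000x + 0.0000y = -108.0000  (c_2=132.7500)
row 2: -12.0000x − 12.0000y = -126.0000  (c_3=150.7500)
row 3: 12.0000x − 6.0000y = 99.0000  (c_4=-74.2500)
Cramer on rows 1–2 → x = 9.0000, y = 1.5000
check cable 4: ‖A_4−P‖² = 83.2500 ≈ L_4² = 83.2500 ✓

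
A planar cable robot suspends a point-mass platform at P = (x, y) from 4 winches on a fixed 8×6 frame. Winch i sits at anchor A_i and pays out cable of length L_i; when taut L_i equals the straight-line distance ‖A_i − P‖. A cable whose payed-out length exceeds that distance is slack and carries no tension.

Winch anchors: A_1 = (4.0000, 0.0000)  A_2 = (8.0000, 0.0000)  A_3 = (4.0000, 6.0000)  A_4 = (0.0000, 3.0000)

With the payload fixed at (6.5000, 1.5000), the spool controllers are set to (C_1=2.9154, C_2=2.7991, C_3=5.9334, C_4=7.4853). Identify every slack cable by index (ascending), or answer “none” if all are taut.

2, 3, 4

i=1: geometric 2.9155 vs commanded 2.9154 ⇒ taut
i=2: geometric 2.1213 vs commanded 2.7991 ⇒ slack
i=3: geometric 5.1478 vs commanded 5.9334 ⇒ slack
i=4: geometric 6.6708 vs commanded 7.4853 ⇒ slack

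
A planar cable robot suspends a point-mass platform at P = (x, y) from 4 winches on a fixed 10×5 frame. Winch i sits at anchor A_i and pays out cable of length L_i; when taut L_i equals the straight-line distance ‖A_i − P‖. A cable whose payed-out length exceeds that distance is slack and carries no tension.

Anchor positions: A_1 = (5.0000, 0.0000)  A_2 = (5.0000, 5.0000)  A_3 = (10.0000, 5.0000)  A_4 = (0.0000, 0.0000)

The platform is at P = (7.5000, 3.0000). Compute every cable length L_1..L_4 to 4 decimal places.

cable 1: Δx=-2.5000, Δy=-3.0000; L_1 = √(Δx²+Δy²) = 3.9051
cable 2: Δx=-2.5000, Δy=2.0000; L_2 = √(Δx²+Δy²) = 3.2016
cable 3: Δx=2.5000, Δy=2.0000; L_3 = √(Δx²+Δy²) = 3.2016
cable 4: Δx=-7.5000, Δy=-3.0000; L_4 = √(Δx²+Δy²) = 8.0777

(3.9051, 3.2016, 3.2016, 8.0777)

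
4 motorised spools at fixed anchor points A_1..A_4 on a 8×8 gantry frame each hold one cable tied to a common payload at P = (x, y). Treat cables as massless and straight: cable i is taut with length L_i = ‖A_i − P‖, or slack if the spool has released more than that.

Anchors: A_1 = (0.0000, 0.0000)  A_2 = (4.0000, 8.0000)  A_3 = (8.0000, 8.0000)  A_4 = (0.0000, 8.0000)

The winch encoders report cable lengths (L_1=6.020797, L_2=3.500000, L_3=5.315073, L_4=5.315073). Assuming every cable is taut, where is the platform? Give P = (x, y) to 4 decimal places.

(4.0000, 4.5000)

circle eqns → linear via eq_j − eq_1; set k_j = A_j·A_j − L_j²
k_1 = 0.0000+0.0000−36.2500 = -36.2500
-8.0000·x − 16.0000·y = k_1−k_2 = -104.0000
-16.0000·x − 16.0000·y = k_1−k_3 = -136.0000
0.0000·x − 16.0000·y = k_1−k_4 = -72.0000
solve first two rows → x=4.0000, y=4.5000
check cable 4: ‖A_4−P‖² = 28.2500 ≈ L_4² = 28.2500 ✓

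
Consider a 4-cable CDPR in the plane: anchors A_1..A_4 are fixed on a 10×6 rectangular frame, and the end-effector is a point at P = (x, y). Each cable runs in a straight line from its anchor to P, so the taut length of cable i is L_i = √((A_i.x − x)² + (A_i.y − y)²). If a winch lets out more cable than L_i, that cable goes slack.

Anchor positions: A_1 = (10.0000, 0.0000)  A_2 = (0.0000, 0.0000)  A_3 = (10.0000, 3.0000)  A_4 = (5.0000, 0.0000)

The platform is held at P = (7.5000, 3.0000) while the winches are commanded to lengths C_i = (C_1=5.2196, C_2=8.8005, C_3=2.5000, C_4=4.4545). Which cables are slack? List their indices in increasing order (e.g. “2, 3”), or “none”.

1, 2, 4

cable 1: L_1 = ‖A_1−P‖ = 3.9051;  C_1 = 5.2196 → slack
cable 2: L_2 = ‖A_2−P‖ = 8.0777;  C_2 = 8.8005 → slack
cable 3: L_3 = ‖A_3−P‖ = 2.5000;  C_3 = 2.5000 → taut
cable 4: L_4 = ‖A_4−P‖ = 3.9051;  C_4 = 4.4545 → slack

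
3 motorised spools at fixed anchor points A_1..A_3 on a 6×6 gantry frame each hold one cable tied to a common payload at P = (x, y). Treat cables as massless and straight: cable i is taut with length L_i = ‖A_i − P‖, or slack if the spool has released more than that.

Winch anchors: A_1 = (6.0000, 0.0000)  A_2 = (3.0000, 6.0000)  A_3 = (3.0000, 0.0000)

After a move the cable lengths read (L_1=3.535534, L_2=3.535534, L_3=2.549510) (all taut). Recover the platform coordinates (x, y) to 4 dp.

(3.5000, 2.5000)

each cable: (A_i−P)·(A_i−P) = L_i²; let k_i = ‖A_i‖²−L_i²
k_1 = 36.0000+0.0000−12.5000 = 23.5000
row 1: 6.0000x − 12.0000y = -9.0000  (k_2=32.5000)
row 2: 6.0000x + 0.0000y = 21.0000  (k_3=2.5000)
Cramer on rows 1–2 → x = 3.5000, y = 2.5000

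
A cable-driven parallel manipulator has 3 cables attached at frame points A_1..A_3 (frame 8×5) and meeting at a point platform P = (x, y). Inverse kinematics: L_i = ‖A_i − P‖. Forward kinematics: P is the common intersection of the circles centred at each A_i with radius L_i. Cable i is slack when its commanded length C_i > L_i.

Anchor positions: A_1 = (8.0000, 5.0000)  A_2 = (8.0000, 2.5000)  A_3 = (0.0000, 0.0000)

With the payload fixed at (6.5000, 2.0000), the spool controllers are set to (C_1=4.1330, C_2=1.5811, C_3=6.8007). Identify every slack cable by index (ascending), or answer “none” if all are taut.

cable 1: √((1.5000)²+(3.0000)²)=3.3541, C_1=4.1330: slack
cable 2: √((1.5000)²+(0.5000)²)=1.5811, C_2=1.5811: taut
cable 3: √((-6.5000)²+(-2.0000)²)=6.8007, C_3=6.8007: taut

1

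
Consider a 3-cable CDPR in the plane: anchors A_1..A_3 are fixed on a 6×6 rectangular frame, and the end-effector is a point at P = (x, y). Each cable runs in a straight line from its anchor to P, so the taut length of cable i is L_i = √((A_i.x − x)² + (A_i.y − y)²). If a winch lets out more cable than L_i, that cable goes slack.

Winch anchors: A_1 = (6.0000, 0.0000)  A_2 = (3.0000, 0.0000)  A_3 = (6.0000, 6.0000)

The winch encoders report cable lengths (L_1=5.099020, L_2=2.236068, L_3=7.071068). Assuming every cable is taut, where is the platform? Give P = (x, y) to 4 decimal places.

expand ‖A_i−P‖²=L_i² and subtract eq 1 (c_i ≔ ‖A_i‖²−L_i²)
c_1 = 36.0000+0.0000−26.0000 = 10.0000
eq1−eq2 → [6.0000  0.0000]·P = 6.0000
eq1−eq3 → [0.0000  -12.0000]·P = -12.0000
2×2 solve → P = (1.0000, 1.0000)

(1.0000, 1.0000)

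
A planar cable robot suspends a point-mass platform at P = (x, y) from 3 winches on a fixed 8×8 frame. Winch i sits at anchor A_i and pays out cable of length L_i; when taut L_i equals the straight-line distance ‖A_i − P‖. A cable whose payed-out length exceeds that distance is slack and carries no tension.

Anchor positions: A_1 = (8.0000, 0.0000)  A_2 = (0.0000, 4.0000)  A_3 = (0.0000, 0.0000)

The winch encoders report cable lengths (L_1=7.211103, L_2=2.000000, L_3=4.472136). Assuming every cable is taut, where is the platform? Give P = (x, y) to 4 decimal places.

circle eqns → linear via eq_j − eq_1; set q_j = A_j·A_j − L_j²
q_1 = 64.0000+0.0000−52.0000 = 12.0000
16.0000·x − 8.0000·y = q_1−q_2 = 0.0000
16.0000·x + 0.0000·y = q_1−q_3 = 32.0000
solve first two rows → x=2.0000, y=4.0000

(2.0000, 4.0000)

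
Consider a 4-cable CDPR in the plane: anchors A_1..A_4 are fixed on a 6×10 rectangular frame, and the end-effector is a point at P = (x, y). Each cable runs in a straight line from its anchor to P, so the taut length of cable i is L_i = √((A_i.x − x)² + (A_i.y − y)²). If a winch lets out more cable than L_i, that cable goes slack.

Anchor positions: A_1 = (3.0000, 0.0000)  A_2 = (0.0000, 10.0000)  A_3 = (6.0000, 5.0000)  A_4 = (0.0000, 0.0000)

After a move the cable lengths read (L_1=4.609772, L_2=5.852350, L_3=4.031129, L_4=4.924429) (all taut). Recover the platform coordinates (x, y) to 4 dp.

(2.0000, 4.5000)

circle eqns → linear via eq_j − eq_1; set k_j = A_j·A_j − L_j²
k_1 = 9.0000+0.0000−21.2500 = -12.2500
6.0000·x − 20.0000·y = k_1−k_2 = -78.0000
-6.0000·x − 10.0000·y = k_1−k_3 = -57.0000
6.0000·x + 0.0000·y = k_1−k_4 = 12.0000
solve first two rows → x=2.0000, y=4.5000
check cable 4: ‖A_4−P‖² = 24.2500 ≈ L_4² = 24.2500 ✓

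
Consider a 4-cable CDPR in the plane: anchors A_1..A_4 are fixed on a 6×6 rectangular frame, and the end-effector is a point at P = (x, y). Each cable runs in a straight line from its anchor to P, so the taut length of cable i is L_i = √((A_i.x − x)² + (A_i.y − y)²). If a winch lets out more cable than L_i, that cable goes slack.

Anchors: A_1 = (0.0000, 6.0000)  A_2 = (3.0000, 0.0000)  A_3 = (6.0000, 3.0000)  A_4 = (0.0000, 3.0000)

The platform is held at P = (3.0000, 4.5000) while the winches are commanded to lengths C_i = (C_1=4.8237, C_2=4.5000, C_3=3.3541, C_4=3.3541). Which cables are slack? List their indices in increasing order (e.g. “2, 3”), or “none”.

1

cable 1: √((-3.0000)²+(1.5000)²)=3.3541, C_1=4.8237: slack
cable 2: √((0.0000)²+(-4.5000)²)=4.5000, C_2=4.5000: taut
cable 3: √((3.0000)²+(-1.5000)²)=3.3541, C_3=3.3541: taut
cable 4: √((-3.0000)²+(-1.5000)²)=3.3541, C_4=3.3541: taut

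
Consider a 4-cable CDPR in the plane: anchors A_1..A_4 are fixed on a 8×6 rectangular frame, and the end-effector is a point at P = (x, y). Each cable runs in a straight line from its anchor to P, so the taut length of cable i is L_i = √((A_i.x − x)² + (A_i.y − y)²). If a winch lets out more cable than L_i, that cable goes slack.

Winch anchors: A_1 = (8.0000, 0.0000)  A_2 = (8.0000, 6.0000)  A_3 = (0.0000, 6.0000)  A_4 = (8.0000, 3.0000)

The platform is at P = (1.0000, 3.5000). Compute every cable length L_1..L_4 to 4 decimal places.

(7.8262, 7.4330, 2.6926, 7.0178)

L_1: Δ = A_1−P = (7.0000, -3.5000) → ‖Δ‖ = √61.2500 = 7.8262
L_2: Δ = A_2−P = (7.0000, 2.5000) → ‖Δ‖ = √55.2500 = 7.4330
L_3: Δ = A_3−P = (-1.0000, 2.5000) → ‖Δ‖ = √7.2500 = 2.6926
L_4: Δ = A_4−P = (7.0000, -0.5000) → ‖Δ‖ = √49.2500 = 7.0178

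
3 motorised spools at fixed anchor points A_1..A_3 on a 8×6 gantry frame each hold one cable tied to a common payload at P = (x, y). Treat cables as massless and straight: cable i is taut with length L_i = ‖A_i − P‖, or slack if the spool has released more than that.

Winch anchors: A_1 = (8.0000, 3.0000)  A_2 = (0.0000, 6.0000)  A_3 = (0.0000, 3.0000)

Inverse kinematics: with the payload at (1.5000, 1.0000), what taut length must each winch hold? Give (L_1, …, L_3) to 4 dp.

(6.8007, 5.2202, 2.5000)

L_1: Δ = A_1−P = (6.5000, 2.0000) → ‖Δ‖ = √46.2500 = 6.8007
L_2: Δ = A_2−P = (-1.5000, 5.0000) → ‖Δ‖ = √27.2500 = 5.2202
L_3: Δ = A_3−P = (-1.5000, 2.0000) → ‖Δ‖ = √6.2500 = 2.5000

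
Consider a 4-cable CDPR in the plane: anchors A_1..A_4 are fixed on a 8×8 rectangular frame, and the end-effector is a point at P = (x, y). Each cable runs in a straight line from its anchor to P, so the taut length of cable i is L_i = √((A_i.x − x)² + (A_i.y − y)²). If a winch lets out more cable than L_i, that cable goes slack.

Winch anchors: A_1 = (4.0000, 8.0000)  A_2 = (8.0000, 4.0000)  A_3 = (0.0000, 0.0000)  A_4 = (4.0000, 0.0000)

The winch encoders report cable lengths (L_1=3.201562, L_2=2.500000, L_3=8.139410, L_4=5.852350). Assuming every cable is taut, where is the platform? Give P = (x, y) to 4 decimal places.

(6.0000, 5.5000)

expand ‖A_i−P‖²=L_i² and subtract eq 1 (k_i ≔ ‖A_i‖²−L_i²)
k_1 = 16.0000+64.0000−10.2500 = 69.7500
eq1−eq2 → [-8.0000  8.0000]·P = -4.0000
eq1−eq3 → [8.0000  16.0000]·P = 136.0000
eq1−eq4 → [0.0000  16.0000]·P = 88.0000
2×2 solve → P = (6.0000, 5.5000)
check cable 4: ‖A_4−P‖² = 34.2500 ≈ L_4² = 34.2500 ✓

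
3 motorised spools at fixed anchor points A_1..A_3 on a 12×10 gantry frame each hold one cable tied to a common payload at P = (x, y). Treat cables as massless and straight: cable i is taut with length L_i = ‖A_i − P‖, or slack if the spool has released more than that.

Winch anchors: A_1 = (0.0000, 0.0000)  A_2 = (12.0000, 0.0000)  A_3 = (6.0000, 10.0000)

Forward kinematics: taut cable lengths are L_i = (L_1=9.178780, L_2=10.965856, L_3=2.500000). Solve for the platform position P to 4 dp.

expand ‖A_i−P‖²=L_i² and subtract eq 1 (q_i ≔ ‖A_i‖²−L_i²)
q_1 = 0.0000+0.0000−84.2500 = -84.2500
eq1−eq2 → [-24.0000  0.0000]·P = -108.0000
eq1−eq3 → [-12.0000  -20.0000]·P = -214.0000
2×2 solve → P = (4.5000, 8.0000)

(4.5000, 8.0000)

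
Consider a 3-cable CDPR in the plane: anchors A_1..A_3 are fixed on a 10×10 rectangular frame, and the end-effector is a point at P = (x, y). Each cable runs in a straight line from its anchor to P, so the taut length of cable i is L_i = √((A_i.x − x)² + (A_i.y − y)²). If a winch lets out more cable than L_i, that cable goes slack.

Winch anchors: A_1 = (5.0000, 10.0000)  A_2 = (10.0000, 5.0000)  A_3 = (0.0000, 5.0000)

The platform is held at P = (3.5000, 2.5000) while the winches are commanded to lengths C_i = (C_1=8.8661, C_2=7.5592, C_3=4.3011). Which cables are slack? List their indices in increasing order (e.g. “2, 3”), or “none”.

cable 1: √((1.5000)²+(7.5000)²)=7.6485, C_1=8.8661: slack
cable 2: √((6.5000)²+(2.5000)²)=6.9642, C_2=7.5592: slack
cable 3: √((-3.5000)²+(2.5000)²)=4.3012, C_3=4.3011: taut

1, 2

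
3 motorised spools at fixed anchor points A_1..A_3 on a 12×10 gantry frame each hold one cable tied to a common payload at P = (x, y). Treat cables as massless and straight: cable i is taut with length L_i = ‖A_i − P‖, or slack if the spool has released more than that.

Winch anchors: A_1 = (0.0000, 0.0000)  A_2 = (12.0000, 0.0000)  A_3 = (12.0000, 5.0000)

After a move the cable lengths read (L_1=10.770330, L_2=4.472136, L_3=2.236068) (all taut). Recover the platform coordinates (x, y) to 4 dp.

(10.0000, 4.0000)

expand ‖A_i−P‖²=L_i² and subtract eq 1 (q_i ≔ ‖A_i‖²−L_i²)
q_1 = 0.0000+0.0000−116.0000 = -116.0000
eq1−eq2 → [-24.0000  0.0000]·P = -240.0000
eq1−eq3 → [-24.0000  -10.0000]·P = -280.0000
2×2 solve → P = (10.0000, 4.0000)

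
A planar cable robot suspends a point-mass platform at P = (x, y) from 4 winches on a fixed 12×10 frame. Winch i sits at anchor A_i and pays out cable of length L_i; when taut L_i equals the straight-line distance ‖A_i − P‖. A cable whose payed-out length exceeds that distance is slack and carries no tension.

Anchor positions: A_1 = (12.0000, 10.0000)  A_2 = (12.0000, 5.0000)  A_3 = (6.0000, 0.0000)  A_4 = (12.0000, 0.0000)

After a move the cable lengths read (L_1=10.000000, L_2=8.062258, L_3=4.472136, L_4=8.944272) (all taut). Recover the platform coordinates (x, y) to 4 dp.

circle eqns → linear via eq_j − eq_1; set q_j = A_j·A_j − L_j²
q_1 = 144.0000+100.0000−100.0000 = 144.0000
0.0000·x + 10.0000·y = q_1−q_2 = 40.0000
12.0000·x + 20.0000·y = q_1−q_3 = 128.0000
0.0000·x + 20.0000·y = q_1−q_4 = 80.0000
solve first two rows → x=4.0000, y=4.0000
check cable 4: ‖A_4−P‖² = 80.0000 ≈ L_4² = 80.0000 ✓

(4.0000, 4.0000)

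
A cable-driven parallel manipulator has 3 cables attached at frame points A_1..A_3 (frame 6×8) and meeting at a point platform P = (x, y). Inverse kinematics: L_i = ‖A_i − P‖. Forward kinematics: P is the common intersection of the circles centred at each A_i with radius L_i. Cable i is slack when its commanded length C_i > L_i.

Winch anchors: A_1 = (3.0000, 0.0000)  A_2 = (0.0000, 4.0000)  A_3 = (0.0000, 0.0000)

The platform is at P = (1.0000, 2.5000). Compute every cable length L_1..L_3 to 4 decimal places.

L_1: Δ = A_1−P = (2.0000, -2.5000) → ‖Δ‖ = √10.2500 = 3.2016
L_2: Δ = A_2−P = (-1.0000, 1.5000) → ‖Δ‖ = √3.2500 = 1.8028
L_3: Δ = A_3−P = (-1.0000, -2.5000) → ‖Δ‖ = √7.2500 = 2.6926

(3.2016, 1.8028, 2.6926)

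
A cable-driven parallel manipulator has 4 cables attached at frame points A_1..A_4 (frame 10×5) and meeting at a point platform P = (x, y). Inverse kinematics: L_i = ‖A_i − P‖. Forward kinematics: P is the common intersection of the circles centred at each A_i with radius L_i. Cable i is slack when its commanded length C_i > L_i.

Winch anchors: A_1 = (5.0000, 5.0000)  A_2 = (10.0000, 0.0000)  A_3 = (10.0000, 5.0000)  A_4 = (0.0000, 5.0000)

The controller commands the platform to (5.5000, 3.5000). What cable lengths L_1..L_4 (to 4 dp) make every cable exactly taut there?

L_1: Δ = A_1−P = (-0.5000, 1.5000) → ‖Δ‖ = √2.5000 = 1.5811
L_2: Δ = A_2−P = (4.5000, -3.5000) → ‖Δ‖ = √32.5000 = 5.7009
L_3: Δ = A_3−P = (4.5000, 1.5000) → ‖Δ‖ = √22.5000 = 4.7434
L_4: Δ = A_4−P = (-5.5000, 1.5000) → ‖Δ‖ = √32.5000 = 5.7009

(1.5811, 5.7009, 4.7434, 5.7009)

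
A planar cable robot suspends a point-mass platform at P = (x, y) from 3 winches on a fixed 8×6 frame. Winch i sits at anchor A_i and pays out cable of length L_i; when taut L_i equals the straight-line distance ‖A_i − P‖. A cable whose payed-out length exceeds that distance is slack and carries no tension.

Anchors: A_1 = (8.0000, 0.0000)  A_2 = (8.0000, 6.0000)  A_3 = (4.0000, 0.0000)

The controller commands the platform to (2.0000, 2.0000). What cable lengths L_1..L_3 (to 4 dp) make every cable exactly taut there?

(6.3246, 7.2111, 2.8284)

L_1 = √((8.0000−2.0000)² + (0.0000−2.0000)²) = 6.3246
L_2 = √((8.0000−2.0000)² + (6.0000−2.0000)²) = 7.2111
L_3 = √((4.0000−2.0000)² + (0.0000−2.0000)²) = 2.8284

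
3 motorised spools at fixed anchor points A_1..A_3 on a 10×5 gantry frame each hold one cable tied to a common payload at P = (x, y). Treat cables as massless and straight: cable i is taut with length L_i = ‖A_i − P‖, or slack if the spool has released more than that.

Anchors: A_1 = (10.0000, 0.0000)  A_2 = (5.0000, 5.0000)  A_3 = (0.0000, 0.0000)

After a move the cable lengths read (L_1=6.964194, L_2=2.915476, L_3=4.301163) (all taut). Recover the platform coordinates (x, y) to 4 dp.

expand ‖A_i−P‖²=L_i² and subtract eq 1 (q_i ≔ ‖A_i‖²−L_i²)
q_1 = 100.0000+0.0000−48.5000 = 51.5000
eq1−eq2 → [10.0000  -10.0000]·P = 10.0000
eq1−eq3 → [20.0000  0.0000]·P = 70.0000
2×2 solve → P = (3.5000, 2.5000)

(3.5000, 2.5000)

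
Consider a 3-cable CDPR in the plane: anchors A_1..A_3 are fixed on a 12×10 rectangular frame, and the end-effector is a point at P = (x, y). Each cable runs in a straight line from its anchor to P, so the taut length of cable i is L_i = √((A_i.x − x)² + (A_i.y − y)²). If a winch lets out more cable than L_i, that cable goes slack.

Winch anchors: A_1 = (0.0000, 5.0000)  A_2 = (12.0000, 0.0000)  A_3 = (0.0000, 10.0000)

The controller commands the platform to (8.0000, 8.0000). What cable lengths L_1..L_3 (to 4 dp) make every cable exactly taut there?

(8.5440, 8.9443, 8.2462)

L_1 = √((0.0000−8.0000)² + (5.0000−8.0000)²) = 8.5440
L_2 = √((12.0000−8.0000)² + (0.0000−8.0000)²) = 8.9443
L_3 = √((0.0000−8.0000)² + (10.0000−8.0000)²) = 8.2462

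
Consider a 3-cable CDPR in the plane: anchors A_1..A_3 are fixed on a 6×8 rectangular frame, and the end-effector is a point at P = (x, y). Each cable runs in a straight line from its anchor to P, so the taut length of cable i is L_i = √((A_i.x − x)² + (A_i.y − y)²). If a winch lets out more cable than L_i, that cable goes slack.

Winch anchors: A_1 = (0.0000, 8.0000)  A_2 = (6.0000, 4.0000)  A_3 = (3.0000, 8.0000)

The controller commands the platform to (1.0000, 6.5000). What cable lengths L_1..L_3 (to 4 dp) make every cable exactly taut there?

L_1 = √((0.0000−1.0000)² + (8.0000−6.5000)²) = 1.8028
L_2 = √((6.0000−1.0000)² + (4.0000−6.5000)²) = 5.5902
L_3 = √((3.0000−1.0000)² + (8.0000−6.5000)²) = 2.5000

(1.8028, 5.5902, 2.5000)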